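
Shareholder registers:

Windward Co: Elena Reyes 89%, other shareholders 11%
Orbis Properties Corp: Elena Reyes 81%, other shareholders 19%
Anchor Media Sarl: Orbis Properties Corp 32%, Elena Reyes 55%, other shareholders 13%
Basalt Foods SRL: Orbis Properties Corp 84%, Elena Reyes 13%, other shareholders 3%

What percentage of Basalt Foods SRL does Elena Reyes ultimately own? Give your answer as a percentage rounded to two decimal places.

Elena reaches Basalt along 2 paths.
Via Orbis: 81% × 84% = 68.04%.
Direct stake: 13% = 13%.
Total: 68.04% + 13% = 81.04%.

81.04%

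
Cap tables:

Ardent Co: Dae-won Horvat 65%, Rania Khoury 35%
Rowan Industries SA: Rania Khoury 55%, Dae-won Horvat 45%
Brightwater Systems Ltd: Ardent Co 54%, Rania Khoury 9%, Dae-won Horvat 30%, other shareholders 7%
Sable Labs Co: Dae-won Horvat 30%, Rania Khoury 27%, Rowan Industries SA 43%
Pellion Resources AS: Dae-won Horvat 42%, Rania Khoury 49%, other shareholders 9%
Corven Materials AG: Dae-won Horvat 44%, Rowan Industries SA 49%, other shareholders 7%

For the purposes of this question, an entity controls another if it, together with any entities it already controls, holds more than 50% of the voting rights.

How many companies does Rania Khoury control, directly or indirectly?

Rania holds 55% of Rowan, so Rania controls Rowan.
Rania and Rowan together hold 27% + 43% = 70% of Sable, so Rania controls Sable.
No other company's threshold is met.
Rania controls 2 companies.

2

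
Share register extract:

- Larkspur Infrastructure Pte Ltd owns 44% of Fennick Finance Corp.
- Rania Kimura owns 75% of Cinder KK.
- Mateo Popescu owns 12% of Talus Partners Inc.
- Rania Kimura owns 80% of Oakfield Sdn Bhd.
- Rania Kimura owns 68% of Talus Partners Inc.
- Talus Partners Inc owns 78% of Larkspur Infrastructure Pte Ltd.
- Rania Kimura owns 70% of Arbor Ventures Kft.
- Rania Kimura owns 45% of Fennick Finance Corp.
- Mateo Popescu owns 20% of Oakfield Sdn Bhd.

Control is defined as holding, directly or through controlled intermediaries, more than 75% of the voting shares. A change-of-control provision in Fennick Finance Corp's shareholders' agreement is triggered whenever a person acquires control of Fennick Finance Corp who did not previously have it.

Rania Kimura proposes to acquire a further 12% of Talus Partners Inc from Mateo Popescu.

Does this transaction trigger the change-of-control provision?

Yes

The purchase adds only to Rania's holdings (Mateo's stake shrinks), so Rania is the only person who could newly come to control Fennick.
Rania holds 80% of Oakfield, so Rania controls Oakfield.
In Fennick, Rania's side holds only 45%, not > 75%.
So before the transaction, Rania does not control Fennick.
After the purchase, Rania's direct stake in Talus rises to 68% + 12% = 80%, and Mateo's stake falls to 0%.
Rania holds 80% of Talus, so Rania controls Talus.
Talus holds 78% of Larkspur, so Rania controls Larkspur.
Larkspur and Rania together hold 44% + 45% = 89% of Fennick, so Rania controls Fennick.
Rania did not control Fennick before and does after, so the clause is triggered.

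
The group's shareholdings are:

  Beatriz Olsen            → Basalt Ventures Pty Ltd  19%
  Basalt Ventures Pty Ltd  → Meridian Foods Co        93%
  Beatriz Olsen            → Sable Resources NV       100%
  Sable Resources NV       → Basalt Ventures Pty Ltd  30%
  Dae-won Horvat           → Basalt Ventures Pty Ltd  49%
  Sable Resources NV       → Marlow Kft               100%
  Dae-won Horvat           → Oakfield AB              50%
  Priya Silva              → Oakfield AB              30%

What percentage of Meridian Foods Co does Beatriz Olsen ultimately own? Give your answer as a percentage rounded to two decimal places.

45.57%

Beatriz reaches Meridian along 2 paths.
Via Basalt: 19% × 93% = 17.67%.
Via Sable → Basalt: 100% × 30% × 93% = 27.9%.
Total: 17.67% + 27.9% = 45.57%.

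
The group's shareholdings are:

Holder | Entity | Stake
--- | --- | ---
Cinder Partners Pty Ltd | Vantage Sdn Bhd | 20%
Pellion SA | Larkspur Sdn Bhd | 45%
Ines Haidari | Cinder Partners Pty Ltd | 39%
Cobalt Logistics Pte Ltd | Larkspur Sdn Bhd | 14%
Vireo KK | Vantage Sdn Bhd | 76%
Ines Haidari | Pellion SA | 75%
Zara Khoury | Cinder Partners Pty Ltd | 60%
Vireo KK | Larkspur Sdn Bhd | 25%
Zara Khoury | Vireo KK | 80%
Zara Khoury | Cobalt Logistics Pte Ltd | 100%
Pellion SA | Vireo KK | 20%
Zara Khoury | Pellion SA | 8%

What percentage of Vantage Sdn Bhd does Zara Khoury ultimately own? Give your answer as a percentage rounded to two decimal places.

Zara reaches Vantage along 3 paths.
Via Vireo: 80% × 76% = 60.8%.
Via Pellion → Vireo: 8% × 20% × 76% = 1.216%.
Via Cinder: 60% × 20% = 12%.
Total: 60.8% + 1.216% + 12% = 74.016%.
Rounded: 74.02%.

74.02%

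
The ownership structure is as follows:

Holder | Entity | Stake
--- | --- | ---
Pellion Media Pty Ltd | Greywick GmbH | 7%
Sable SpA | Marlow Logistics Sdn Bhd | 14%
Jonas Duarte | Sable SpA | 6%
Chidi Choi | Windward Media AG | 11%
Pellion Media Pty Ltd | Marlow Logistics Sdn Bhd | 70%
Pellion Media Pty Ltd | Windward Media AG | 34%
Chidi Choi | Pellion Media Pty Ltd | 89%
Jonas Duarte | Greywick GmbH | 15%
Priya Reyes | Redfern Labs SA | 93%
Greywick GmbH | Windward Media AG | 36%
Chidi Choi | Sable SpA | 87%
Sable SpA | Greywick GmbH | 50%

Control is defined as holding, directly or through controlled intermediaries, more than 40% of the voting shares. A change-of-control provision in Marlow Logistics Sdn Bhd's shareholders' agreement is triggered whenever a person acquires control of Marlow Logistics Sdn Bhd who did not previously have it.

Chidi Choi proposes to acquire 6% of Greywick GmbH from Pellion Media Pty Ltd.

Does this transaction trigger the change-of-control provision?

The purchase adds only to Chidi's holdings (Pellion's stake shrinks), so Chidi is the only person who could newly come to control Marlow.
Chidi holds 89% of Pellion, so Chidi controls Pellion.
Chidi holds 87% of Sable, so Chidi controls Sable.
Pellion and Sable together hold 70% + 14% = 84% of Marlow, so Chidi controls Marlow.
So Chidi already controls Marlow before the transaction.
After the purchase, Chidi holds 6% of Greywick directly, and Pellion's stake falls to 1%.
Chidi controlled Marlow already, so this is not a new person acquiring control; every other person's position is unchanged or reduced.
No new person acquires control, so the clause is not triggered.

No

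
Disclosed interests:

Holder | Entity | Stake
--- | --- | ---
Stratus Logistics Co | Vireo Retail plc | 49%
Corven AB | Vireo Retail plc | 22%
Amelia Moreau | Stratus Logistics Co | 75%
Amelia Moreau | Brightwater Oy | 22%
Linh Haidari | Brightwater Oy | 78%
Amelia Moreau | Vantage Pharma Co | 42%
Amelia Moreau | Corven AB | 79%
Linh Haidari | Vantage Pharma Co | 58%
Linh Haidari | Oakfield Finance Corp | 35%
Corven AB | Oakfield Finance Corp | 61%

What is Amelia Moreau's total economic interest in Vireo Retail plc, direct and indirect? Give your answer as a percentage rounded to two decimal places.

Amelia reaches Vireo along 2 paths.
Via Stratus: 75% × 49% = 36.75%.
Via Corven: 79% × 22% = 17.38%.
Total: 36.75% + 17.38% = 54.13%.

54.13%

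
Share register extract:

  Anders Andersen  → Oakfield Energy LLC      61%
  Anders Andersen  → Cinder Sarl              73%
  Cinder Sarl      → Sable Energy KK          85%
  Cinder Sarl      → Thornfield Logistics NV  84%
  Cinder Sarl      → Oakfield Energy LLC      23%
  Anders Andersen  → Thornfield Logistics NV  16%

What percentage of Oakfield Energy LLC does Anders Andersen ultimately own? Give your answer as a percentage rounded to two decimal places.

Anders reaches Oakfield along 2 paths.
Via Cinder: 73% × 23% = 16.79%.
Direct stake: 61% = 61%.
Total: 16.79% + 61% = 77.79%.

77.79%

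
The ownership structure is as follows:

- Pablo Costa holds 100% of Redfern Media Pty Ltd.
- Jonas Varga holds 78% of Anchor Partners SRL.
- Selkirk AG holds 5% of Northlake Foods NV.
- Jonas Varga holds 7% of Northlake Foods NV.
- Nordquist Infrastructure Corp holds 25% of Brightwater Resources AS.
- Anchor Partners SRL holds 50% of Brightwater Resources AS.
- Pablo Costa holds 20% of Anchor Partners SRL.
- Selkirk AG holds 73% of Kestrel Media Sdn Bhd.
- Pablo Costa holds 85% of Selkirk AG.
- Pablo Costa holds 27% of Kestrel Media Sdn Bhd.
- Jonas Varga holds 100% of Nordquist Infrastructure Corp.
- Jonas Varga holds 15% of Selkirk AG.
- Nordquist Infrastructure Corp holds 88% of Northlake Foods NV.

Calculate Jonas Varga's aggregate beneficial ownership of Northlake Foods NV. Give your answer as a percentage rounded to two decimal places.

95.75%

Jonas reaches Northlake along 3 paths.
Via Nordquist: 100% × 88% = 88%.
Direct stake: 7% = 7%.
Via Selkirk: 15% × 5% = 0.75%.
Total: 88% + 7% + 0.75% = 95.75%.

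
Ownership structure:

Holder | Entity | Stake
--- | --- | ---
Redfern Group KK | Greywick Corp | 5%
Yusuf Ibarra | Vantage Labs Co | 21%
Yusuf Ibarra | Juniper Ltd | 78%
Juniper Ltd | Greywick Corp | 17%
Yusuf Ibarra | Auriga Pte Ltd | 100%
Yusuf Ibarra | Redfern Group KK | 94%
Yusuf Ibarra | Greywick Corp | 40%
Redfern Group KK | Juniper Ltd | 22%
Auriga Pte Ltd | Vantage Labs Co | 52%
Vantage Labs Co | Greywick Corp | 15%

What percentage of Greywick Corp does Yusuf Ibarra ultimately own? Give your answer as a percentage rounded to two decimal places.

72.43%

Yusuf reaches Greywick along 6 paths.
Direct stake: 40% = 40%.
Via Juniper: 78% × 17% = 13.26%.
Via Redfern → Juniper: 94% × 22% × 17% = 3.5156%.
Via Vantage: 21% × 15% = 3.15%.
Via Auriga → Vantage: 100% × 52% × 15% = 7.8%.
Via Redfern: 94% × 5% = 4.7%.
Total: 40% + 13.26% + 3.5156% + 3.15% + 7.8% + 4.7% = 72.4256%.
Rounded: 72.43%.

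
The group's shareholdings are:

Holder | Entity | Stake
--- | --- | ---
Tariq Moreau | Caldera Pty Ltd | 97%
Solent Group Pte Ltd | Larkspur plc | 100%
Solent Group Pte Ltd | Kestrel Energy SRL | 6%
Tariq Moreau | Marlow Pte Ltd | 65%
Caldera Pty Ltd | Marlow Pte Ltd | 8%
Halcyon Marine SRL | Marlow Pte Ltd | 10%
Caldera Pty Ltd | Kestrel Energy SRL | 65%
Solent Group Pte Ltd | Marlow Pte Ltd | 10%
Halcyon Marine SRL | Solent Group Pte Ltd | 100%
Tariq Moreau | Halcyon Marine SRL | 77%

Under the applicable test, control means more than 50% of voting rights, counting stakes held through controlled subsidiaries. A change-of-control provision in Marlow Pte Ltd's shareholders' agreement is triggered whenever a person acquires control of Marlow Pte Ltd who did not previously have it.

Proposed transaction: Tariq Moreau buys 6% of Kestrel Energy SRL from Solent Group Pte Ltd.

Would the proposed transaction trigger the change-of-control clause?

The purchase adds only to Tariq's holdings (Solent's stake shrinks), so Tariq is the only person who could newly come to control Marlow.
Tariq holds 97% of Caldera, so Tariq controls Caldera.
Tariq holds 77% of Halcyon, so Tariq controls Halcyon.
Halcyon holds 100% of Solent, so Tariq controls Solent.
Tariq and Caldera and Solent and Halcyon together hold 65% + 8% + 10% + 10% = 93% of Marlow, so Tariq controls Marlow.
So Tariq already controls Marlow before the transaction.
After the purchase, Tariq holds 6% of Kestrel directly, and Solent's stake falls to 0%.
Tariq controlled Marlow already, so this is not a new person acquiring control; every other person's position is unchanged or reduced.
No new person acquires control, so the clause is not triggered.

No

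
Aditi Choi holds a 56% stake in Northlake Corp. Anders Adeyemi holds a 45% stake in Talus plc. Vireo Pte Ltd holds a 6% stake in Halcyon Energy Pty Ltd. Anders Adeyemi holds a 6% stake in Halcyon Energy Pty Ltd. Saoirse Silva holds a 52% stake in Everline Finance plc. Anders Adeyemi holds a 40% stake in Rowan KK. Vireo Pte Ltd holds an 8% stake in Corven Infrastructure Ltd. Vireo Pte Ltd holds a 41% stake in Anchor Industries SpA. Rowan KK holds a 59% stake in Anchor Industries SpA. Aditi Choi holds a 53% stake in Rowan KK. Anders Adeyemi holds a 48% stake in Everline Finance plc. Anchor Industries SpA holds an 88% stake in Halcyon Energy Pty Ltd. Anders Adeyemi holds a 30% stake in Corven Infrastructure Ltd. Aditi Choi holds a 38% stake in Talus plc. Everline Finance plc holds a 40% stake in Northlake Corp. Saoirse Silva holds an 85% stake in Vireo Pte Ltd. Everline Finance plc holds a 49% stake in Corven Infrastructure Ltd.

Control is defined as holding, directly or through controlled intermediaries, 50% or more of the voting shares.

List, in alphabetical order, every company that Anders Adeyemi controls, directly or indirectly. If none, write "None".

Anders's largest direct stake is 48% in Everline, which does not meet the threshold.

None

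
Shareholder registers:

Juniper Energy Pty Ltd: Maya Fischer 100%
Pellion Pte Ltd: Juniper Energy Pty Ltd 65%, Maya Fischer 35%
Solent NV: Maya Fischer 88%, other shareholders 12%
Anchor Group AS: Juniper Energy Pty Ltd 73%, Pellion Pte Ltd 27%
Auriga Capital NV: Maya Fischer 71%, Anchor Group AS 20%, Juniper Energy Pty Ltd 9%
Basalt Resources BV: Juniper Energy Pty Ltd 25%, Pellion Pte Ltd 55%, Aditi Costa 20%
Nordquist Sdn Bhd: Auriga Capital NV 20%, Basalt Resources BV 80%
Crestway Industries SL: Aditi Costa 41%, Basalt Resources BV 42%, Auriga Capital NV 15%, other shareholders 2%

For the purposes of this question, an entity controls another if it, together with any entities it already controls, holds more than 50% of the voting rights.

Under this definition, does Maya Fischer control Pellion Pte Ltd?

Yes

Maya holds 100% of Juniper, so Maya controls Juniper.
Juniper and Maya together hold 65% + 35% = 100% of Pellion, so Maya controls Pellion.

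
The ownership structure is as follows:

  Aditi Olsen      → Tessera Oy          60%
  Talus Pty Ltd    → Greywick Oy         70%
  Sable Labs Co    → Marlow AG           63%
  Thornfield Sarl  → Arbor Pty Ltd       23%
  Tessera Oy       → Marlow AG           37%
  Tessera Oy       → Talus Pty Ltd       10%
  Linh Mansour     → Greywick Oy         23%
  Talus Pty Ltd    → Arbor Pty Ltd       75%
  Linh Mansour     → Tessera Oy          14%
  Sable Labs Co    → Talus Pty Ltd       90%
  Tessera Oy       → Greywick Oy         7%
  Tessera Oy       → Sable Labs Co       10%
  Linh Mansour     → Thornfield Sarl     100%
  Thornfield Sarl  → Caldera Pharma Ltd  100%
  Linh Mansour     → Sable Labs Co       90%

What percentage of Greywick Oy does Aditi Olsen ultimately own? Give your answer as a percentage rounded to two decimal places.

Aditi reaches Greywick along 3 paths.
Via Tessera: 60% × 7% = 4.2%.
Via Tessera → Sable → Talus: 60% × 10% × 90% × 70% = 3.78%.
Via Tessera → Talus: 60% × 10% × 70% = 4.2%.
Total: 4.2% + 3.78% + 4.2% = 12.18%.

12.18%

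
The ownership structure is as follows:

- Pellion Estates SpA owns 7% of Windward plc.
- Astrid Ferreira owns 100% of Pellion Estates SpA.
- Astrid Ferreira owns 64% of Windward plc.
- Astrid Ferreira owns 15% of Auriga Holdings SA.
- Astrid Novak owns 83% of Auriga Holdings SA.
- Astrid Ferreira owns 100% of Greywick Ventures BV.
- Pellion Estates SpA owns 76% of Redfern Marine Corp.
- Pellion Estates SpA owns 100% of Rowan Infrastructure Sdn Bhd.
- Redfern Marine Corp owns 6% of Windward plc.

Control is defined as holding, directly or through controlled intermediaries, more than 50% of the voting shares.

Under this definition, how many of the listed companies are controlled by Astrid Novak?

1

Astrid Novak holds 83% of Auriga, so Astrid Novak controls Auriga.
No other company's threshold is met.
Astrid Novak controls 1 company.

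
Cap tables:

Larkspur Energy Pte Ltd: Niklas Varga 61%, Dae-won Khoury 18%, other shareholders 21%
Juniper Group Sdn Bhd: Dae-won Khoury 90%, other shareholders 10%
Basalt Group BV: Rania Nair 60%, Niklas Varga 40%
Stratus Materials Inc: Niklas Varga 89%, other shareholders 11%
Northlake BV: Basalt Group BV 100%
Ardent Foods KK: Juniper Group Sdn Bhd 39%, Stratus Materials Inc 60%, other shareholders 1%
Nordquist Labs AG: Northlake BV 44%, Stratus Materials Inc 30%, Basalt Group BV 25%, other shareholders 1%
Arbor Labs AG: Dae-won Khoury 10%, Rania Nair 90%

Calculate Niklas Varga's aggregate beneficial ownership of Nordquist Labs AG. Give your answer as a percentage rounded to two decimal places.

Niklas reaches Nordquist along 3 paths.
Via Basalt → Northlake: 40% × 100% × 44% = 17.6%.
Via Stratus: 89% × 30% = 26.7%.
Via Basalt: 40% × 25% = 10%.
Total: 17.6% + 26.7% + 10% = 54.3%.
Rounded: 54.30%.

54.30%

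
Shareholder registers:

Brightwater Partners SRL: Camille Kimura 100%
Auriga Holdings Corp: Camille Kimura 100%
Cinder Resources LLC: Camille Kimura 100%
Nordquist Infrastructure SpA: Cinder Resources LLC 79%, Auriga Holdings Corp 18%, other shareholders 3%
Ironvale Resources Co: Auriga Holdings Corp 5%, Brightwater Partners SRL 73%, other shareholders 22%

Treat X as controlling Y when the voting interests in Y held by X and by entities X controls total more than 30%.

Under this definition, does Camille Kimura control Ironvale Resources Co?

Yes

Camille holds 100% of Auriga, so Camille controls Auriga.
Camille holds 100% of Brightwater, so Camille controls Brightwater.
Auriga and Brightwater together hold 5% + 73% = 78% of Ironvale, so Camille controls Ironvale.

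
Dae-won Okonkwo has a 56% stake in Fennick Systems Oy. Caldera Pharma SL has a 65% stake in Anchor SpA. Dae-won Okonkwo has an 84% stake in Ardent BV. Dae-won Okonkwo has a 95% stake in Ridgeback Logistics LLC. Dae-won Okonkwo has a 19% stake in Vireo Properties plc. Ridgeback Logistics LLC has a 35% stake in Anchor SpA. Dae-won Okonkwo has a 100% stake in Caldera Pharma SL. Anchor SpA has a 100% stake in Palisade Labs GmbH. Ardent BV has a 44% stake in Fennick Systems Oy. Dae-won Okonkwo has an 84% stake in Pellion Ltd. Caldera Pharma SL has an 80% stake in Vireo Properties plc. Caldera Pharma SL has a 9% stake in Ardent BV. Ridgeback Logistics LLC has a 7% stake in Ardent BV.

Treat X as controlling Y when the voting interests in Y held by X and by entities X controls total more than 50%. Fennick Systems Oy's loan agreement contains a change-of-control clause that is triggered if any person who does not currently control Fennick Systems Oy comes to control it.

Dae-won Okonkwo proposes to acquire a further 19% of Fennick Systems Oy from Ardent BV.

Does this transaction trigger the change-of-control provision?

No

The purchase adds only to Dae-won's holdings (Ardent's stake shrinks), so Dae-won is the only person who could newly come to control Fennick.
Dae-won holds 95% of Ridgeback, so Dae-won controls Ridgeback.
Dae-won holds 100% of Caldera, so Dae-won controls Caldera.
Dae-won and Caldera and Ridgeback together hold 84% + 9% + 7% = 100% of Ardent, so Dae-won controls Ardent.
Dae-won and Ardent together hold 56% + 44% = 100% of Fennick, so Dae-won controls Fennick.
So Dae-won already controls Fennick before the transaction.
After the purchase, Dae-won's direct stake in Fennick rises to 56% + 19% = 75%, and Ardent's stake falls to 25%.
Dae-won controlled Fennick already, so this is not a new person acquiring control; every other person's position is unchanged or reduced.
No new person acquires control, so the clause is not triggered.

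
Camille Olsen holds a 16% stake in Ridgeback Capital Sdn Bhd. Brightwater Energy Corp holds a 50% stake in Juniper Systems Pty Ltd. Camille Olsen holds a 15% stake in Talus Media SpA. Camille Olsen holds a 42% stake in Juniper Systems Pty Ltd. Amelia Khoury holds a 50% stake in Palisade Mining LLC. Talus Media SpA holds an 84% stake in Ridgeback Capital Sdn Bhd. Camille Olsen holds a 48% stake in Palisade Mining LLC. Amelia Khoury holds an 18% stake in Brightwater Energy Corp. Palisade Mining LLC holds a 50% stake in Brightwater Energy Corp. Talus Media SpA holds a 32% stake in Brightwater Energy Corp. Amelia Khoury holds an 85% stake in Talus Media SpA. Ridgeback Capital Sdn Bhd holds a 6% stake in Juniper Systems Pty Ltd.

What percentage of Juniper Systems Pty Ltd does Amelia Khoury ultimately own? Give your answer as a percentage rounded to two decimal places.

Amelia reaches Juniper along 4 paths.
Via Palisade → Brightwater: 50% × 50% × 50% = 12.5%.
Via Brightwater: 18% × 50% = 9%.
Via Talus → Brightwater: 85% × 32% × 50% = 13.6%.
Via Talus → Ridgeback: 85% × 84% × 6% = 4.284%.
Total: 12.5% + 9% + 13.6% + 4.284% = 39.384%.
Rounded: 39.38%.

39.38%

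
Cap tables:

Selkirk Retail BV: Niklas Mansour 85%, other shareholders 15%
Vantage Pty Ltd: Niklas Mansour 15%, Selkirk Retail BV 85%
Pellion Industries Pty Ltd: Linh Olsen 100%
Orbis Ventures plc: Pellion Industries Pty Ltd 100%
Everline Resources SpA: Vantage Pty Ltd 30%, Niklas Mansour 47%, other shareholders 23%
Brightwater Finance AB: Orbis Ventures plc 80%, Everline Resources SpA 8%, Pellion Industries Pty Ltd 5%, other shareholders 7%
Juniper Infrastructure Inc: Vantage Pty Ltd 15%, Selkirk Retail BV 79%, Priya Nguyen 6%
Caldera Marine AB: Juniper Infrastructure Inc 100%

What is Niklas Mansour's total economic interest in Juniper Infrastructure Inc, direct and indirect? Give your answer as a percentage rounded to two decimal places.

Niklas reaches Juniper along 3 paths.
Via Vantage: 15% × 15% = 2.25%.
Via Selkirk → Vantage: 85% × 85% × 15% = 10.8375%.
Via Selkirk: 85% × 79% = 67.15%.
Total: 2.25% + 10.8375% + 67.15% = 80.2375%.
Rounded: 80.24%.

80.24%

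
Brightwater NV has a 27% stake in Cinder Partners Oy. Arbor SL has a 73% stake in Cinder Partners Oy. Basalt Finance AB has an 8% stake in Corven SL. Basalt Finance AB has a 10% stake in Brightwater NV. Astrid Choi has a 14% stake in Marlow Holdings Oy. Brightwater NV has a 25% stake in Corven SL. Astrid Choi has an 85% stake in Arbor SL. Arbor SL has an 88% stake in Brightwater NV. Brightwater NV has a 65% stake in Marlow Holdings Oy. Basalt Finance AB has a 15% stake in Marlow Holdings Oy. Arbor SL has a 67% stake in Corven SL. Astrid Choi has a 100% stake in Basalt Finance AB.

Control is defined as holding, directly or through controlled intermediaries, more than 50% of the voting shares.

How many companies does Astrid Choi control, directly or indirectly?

Astrid holds 100% of Basalt, so Astrid controls Basalt.
Astrid holds 85% of Arbor, so Astrid controls Arbor.
Basalt and Arbor together hold 10% + 88% = 98% of Brightwater, so Astrid controls Brightwater.
Brightwater and Basalt and Arbor together hold 25% + 8% + 67% = 100% of Corven, so Astrid controls Corven.
Arbor and Brightwater together hold 73% + 27% = 100% of Cinder, so Astrid controls Cinder.
Brightwater and Basalt and Astrid together hold 65% + 15% + 14% = 94% of Marlow, so Astrid controls Marlow.
Astrid controls 6 companies.

6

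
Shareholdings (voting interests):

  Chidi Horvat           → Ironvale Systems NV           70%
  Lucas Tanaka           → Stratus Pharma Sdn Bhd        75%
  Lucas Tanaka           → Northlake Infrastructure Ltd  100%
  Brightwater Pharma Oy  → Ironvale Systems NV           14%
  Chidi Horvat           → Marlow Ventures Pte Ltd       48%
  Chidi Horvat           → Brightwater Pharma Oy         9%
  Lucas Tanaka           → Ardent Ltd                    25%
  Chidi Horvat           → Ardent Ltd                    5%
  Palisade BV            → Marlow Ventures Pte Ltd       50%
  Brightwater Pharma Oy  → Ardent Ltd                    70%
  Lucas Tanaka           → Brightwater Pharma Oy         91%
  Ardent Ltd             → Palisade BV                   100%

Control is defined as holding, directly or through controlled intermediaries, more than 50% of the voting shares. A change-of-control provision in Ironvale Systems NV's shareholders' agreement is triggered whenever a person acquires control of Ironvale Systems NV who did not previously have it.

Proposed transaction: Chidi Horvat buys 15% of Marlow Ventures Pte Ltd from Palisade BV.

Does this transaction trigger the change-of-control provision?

The purchase adds only to Chidi's holdings (Palisade's stake shrinks), so Chidi is the only person who could newly come to control Ironvale.
Chidi holds 70% of Ironvale, so Chidi controls Ironvale.
So Chidi already controls Ironvale before the transaction.
After the purchase, Chidi's direct stake in Marlow rises to 48% + 15% = 63%, and Palisade's stake falls to 35%.
Chidi controlled Ironvale already, so this is not a new person acquiring control; every other person's position is unchanged or reduced.
No new person acquires control, so the clause is not triggered.

No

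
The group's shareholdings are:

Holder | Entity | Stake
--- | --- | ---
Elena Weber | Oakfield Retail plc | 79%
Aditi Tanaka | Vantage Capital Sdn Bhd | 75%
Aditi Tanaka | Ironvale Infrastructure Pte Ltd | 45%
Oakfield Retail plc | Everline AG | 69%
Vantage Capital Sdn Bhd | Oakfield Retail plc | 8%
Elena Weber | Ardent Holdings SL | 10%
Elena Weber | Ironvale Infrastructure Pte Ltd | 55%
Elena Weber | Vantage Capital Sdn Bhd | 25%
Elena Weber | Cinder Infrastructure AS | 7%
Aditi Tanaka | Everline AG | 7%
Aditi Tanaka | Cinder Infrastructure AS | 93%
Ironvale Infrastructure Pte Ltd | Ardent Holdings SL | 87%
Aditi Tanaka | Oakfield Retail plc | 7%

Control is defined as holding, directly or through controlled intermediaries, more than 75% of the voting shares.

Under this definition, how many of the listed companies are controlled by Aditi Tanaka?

Aditi holds 93% of Cinder, so Aditi controls Cinder.
No other company's threshold is met.
Aditi controls 1 company.

1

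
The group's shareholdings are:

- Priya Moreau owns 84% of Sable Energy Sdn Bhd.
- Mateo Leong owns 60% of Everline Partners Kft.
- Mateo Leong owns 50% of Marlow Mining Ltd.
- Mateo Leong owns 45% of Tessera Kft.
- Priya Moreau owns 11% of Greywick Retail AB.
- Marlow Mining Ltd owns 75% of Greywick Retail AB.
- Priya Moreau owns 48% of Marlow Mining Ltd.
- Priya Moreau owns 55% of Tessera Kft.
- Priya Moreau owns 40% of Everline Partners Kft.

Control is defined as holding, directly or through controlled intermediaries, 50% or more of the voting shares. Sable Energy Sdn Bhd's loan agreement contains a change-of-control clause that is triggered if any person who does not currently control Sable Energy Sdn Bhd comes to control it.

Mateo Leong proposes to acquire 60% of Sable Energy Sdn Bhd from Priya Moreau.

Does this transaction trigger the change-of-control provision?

Yes

The purchase adds only to Mateo's holdings (Priya's stake shrinks), so Mateo is the only person who could newly come to control Sable.
Mateo holds 50% of Marlow, so Mateo controls Marlow.
Mateo holds 60% of Everline, so Mateo controls Everline.
Marlow holds 75% of Greywick, so Mateo controls Greywick.
Neither Mateo nor any entity Mateo controls holds any voting interest in Sable.
So before the transaction, Mateo does not control Sable.
After the purchase, Mateo holds 60% of Sable directly, and Priya's stake falls to 24%.
Mateo holds 60% of Sable, so Mateo controls Sable.
Mateo did not control Sable before and does after, so the clause is triggered.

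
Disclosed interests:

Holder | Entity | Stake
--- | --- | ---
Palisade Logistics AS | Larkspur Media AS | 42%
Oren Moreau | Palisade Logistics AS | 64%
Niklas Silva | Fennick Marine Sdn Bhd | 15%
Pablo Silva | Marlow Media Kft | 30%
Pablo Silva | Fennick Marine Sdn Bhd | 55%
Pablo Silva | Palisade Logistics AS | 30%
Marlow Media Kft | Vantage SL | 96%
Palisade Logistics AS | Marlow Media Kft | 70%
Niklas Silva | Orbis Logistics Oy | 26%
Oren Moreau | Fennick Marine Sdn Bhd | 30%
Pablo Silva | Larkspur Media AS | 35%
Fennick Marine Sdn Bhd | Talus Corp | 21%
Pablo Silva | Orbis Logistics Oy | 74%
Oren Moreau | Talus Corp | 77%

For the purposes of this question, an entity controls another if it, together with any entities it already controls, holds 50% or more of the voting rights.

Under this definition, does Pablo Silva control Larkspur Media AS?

Pablo holds 55% of Fennick, so Pablo controls Fennick.
Pablo holds 74% of Orbis, so Pablo controls Orbis.
In Larkspur, Pablo's side holds only 35%, not ≥ 50%.
So Pablo does not control Larkspur.

No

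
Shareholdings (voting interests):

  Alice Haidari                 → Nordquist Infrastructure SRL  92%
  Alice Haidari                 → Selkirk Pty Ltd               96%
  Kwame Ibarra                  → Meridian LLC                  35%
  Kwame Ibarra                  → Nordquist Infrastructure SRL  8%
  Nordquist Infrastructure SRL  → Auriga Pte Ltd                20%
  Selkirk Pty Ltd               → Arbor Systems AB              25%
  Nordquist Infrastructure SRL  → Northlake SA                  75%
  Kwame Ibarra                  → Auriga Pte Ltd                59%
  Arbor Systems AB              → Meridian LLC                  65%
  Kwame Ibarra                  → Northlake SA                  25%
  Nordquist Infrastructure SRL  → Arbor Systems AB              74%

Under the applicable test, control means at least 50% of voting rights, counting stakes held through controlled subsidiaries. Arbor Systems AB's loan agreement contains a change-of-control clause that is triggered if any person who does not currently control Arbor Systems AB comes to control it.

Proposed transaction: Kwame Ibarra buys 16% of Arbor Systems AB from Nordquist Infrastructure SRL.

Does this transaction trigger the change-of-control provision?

The purchase adds only to Kwame's holdings (Nordquist's stake shrinks), so Kwame is the only person who could newly come to control Arbor.
Kwame holds 59% of Auriga, so Kwame controls Auriga.
Neither Kwame nor any entity Kwame controls holds any voting interest in Arbor.
So before the transaction, Kwame does not control Arbor.
After the purchase, Kwame holds 16% of Arbor directly, and Nordquist's stake falls to 58%.
After the transaction, Kwame's side holds 16% of Arbor, not ≥ 50%, so Kwame still does not control Arbor.
No new person acquires control, so the clause is not triggered.

No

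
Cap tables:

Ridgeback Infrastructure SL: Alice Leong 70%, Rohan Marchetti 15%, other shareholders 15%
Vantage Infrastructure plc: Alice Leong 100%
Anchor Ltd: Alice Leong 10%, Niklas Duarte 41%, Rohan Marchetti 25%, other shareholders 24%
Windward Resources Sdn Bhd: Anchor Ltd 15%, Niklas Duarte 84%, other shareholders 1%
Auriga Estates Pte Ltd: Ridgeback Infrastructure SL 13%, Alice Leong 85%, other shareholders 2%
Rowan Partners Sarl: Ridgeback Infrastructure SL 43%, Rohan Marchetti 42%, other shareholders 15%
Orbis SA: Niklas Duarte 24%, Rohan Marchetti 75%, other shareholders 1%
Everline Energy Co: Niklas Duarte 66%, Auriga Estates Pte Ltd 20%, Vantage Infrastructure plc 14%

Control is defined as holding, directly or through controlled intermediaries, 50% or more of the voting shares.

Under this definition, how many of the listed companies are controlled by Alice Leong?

Alice holds 70% of Ridgeback, so Alice controls Ridgeback.
Alice holds 100% of Vantage, so Alice controls Vantage.
Ridgeback and Alice together hold 13% + 85% = 98% of Auriga, so Alice controls Auriga.
No other company's threshold is met.
Alice controls 3 companies.

3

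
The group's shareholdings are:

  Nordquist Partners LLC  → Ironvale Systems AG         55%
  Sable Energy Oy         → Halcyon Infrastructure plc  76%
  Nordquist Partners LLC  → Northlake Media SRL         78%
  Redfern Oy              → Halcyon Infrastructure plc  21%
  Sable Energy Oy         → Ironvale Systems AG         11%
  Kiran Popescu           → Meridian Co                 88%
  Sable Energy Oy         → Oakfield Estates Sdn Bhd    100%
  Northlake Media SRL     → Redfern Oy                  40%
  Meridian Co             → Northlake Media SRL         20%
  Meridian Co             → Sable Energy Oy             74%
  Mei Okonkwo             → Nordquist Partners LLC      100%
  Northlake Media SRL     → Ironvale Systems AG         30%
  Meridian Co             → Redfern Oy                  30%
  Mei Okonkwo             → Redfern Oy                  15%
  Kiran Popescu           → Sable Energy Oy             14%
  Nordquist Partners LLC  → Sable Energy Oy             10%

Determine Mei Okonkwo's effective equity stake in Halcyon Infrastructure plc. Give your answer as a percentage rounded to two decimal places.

17.30%

Mei reaches Halcyon along 3 paths.
Via Nordquist → Sable: 100% × 10% × 76% = 7.6%.
Via Nordquist → Northlake → Redfern: 100% × 78% × 40% × 21% = 6.552%.
Via Redfern: 15% × 21% = 3.15%.
Total: 7.6% + 6.552% + 3.15% = 17.302%.
Rounded: 17.30%.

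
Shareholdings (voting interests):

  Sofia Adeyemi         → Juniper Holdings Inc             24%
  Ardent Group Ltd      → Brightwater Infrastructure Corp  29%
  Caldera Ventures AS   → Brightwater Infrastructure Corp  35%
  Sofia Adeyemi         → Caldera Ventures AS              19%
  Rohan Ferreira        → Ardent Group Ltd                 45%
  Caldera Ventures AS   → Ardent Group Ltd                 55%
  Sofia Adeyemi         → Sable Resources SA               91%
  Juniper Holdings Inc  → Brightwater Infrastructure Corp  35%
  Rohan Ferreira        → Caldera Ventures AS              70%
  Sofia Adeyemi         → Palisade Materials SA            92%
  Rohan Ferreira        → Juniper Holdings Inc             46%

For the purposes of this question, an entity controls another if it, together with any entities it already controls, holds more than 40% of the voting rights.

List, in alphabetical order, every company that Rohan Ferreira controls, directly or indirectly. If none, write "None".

Rohan holds 46% of Juniper, so Rohan controls Juniper.
Rohan holds 70% of Caldera, so Rohan controls Caldera.
Rohan and Caldera together hold 45% + 55% = 100% of Ardent, so Rohan controls Ardent.
Caldera and Juniper and Ardent together hold 35% + 35% + 29% = 99% of Brightwater, so Rohan controls Brightwater.
No other company's threshold is met.

Ardent Group Ltd, Brightwater Infrastructure Corp, Caldera Ventures AS, Juniper Holdings Inc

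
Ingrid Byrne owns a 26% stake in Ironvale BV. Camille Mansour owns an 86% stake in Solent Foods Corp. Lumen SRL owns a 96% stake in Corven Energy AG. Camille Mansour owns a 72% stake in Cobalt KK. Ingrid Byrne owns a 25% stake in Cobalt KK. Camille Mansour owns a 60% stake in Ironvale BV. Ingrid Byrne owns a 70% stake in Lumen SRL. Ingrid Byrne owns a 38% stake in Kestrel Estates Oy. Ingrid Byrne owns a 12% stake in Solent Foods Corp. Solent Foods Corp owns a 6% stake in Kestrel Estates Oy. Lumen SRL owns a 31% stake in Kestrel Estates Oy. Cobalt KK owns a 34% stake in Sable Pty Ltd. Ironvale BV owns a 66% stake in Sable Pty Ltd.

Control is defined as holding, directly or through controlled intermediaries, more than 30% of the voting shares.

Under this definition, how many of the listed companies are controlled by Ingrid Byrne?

3

Ingrid holds 70% of Lumen, so Ingrid controls Lumen.
Ingrid and Lumen together hold 38% + 31% = 69% of Kestrel, so Ingrid controls Kestrel.
Lumen holds 96% of Corven, so Ingrid controls Corven.
No other company's threshold is met.
Ingrid controls 3 companies.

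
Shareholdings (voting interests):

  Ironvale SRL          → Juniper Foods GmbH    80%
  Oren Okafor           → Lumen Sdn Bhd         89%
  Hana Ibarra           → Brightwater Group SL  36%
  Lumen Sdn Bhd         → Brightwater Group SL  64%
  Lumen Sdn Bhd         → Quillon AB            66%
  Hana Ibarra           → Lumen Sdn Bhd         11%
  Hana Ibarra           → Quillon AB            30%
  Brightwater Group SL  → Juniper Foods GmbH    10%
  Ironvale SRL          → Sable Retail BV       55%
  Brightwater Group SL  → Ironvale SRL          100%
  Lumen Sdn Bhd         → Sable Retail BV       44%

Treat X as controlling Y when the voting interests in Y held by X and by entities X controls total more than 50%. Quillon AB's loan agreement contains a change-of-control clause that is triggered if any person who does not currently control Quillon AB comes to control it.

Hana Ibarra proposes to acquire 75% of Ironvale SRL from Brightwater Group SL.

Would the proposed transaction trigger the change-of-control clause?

The purchase adds only to Hana's holdings (Brightwater's stake shrinks), so Hana is the only person who could newly come to control Quillon.
Hana's largest direct stake is 36% in Brightwater, which does not meet the threshold, so Hana controls no company.
In Quillon, Hana's side holds only 30%, not > 50%.
So before the transaction, Hana does not control Quillon.
After the purchase, Hana holds 75% of Ironvale directly, and Brightwater's stake falls to 25%.
Hana holds 75% of Ironvale, so Hana controls Ironvale.
Ironvale holds 80% of Juniper, so Hana controls Juniper.
Ironvale holds 55% of Sable, so Hana controls Sable.
After the transaction, Hana's side holds 30% of Quillon, not > 50%, so Hana still does not control Quillon.
No new person acquires control, so the clause is not triggered.

No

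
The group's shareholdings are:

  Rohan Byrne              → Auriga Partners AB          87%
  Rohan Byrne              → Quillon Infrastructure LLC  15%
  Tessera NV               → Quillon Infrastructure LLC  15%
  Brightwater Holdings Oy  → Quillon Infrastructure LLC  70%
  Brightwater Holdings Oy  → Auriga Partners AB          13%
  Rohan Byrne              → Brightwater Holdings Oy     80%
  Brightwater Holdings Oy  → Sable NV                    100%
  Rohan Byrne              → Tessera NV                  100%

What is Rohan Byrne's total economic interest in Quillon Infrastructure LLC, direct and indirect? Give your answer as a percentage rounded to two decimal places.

Rohan reaches Quillon along 3 paths.
Via Brightwater: 80% × 70% = 56%.
Direct stake: 15% = 15%.
Via Tessera: 100% × 15% = 15%.
Total: 56% + 15% + 15% = 86%.
Rounded: 86.00%.

86.00%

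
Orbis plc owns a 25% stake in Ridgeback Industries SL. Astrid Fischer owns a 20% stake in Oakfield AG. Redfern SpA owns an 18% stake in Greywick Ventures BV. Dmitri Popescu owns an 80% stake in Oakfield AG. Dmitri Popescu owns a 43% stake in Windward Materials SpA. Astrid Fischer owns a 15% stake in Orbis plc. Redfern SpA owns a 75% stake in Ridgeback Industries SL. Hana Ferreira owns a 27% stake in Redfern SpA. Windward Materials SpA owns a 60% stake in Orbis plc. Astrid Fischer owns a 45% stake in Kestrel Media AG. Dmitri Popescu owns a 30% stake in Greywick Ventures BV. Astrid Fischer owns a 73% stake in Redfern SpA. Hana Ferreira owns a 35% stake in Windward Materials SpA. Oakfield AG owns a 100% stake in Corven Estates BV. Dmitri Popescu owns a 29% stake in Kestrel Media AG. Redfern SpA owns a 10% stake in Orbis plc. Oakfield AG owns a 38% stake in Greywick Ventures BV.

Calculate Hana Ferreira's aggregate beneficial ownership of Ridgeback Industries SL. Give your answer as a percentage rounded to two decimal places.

26.18%

Hana reaches Ridgeback along 3 paths.
Via Redfern → Orbis: 27% × 10% × 25% = 0.675%.
Via Windward → Orbis: 35% × 60% × 25% = 5.25%.
Via Redfern: 27% × 75% = 20.25%.
Total: 0.675% + 5.25% + 20.25% = 26.175%.
Rounded: 26.18%.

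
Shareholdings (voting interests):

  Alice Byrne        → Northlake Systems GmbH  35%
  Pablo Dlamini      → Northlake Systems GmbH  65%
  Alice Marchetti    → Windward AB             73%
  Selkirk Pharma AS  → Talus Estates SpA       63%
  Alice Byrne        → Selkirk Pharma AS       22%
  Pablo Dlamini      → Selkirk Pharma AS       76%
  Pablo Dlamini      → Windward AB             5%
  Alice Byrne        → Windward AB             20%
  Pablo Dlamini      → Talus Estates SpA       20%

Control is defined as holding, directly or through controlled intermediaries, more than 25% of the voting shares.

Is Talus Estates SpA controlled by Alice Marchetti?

Alice Marchetti holds 73% of Windward, so Alice Marchetti controls Windward.
Neither Alice Marchetti nor any entity Alice Marchetti controls holds any voting interest in Talus.
So Alice Marchetti does not control Talus.

No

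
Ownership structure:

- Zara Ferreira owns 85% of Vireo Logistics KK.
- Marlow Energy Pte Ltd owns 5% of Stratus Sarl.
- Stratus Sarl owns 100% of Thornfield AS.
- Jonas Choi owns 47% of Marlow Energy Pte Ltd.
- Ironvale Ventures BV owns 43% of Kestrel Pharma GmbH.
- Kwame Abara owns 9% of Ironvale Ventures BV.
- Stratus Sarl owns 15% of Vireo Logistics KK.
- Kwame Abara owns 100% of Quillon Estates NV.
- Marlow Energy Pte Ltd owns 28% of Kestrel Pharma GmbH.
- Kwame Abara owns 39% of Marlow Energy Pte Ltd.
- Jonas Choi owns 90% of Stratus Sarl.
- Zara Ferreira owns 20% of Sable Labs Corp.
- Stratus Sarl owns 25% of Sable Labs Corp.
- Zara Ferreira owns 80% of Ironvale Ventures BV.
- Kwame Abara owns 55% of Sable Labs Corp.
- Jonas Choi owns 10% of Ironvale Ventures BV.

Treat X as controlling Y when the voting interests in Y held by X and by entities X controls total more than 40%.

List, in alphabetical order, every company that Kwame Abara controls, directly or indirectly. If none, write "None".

Quillon Estates NV, Sable Labs Corp

Kwame holds 100% of Quillon, so Kwame controls Quillon.
Kwame holds 55% of Sable, so Kwame controls Sable.
No other company's threshold is met.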